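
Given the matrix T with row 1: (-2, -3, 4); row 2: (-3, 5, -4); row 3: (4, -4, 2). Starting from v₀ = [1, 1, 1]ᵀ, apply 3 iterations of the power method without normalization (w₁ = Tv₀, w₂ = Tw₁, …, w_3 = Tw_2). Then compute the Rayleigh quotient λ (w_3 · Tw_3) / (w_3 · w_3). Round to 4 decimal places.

λ ≈ 9.2251

w1 = Tv₀ = ((-2)·1 + (-3)·1 + 4·1; (-3)·1 + 5·1 + (-4)·1; 4·1 + (-4)·1 + 2·1) = (-1, -2, 2)
w2 = Tw1 = ((-2)·(-1) + (-3)·(-2) + 4·2; (-3)·(-1) + 5·(-2) + (-4)·2; 4·(-1) + (-4)·(-2) + 2·2) = (16, -15, 8)
w3 = Tw2 = (45, -155, 140)
Tw3 = (935, -1470, 1080)
w3·Tw3 = 45·935 + (-155)·(-1470) + 140·1080 = 421125; w3·w3 = 45·45 + (-155)·(-155) + 140·140 = 45650
λ ≈ 421125/45650 = 9.2251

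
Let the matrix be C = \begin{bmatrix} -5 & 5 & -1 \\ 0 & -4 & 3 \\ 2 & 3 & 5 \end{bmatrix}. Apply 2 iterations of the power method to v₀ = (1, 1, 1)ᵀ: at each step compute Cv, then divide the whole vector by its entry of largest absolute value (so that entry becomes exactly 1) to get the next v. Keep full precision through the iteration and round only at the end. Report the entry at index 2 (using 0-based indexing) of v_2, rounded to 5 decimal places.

Cv0 = (-1.000000, -1.000000, 10.000000); divide by 10.000000 → v1 = (-0.100000, -0.100000, 1.000000)
Cv1 = (-1.000000, 3.400000, 4.500000); divide by 4.500000 → v2 = (-0.222222, 0.755556, 1.000000)
Requested entry of v2: 45/45 = 1.00000

1.00000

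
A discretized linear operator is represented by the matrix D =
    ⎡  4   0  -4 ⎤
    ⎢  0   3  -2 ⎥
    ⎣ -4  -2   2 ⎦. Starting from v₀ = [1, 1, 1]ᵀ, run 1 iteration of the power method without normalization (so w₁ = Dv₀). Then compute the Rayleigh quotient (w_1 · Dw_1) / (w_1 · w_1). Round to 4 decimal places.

w1 = Dv₀ = (0, 1, -4)
Dw1 = (16, 11, -10)
w1·Dw1 = 0·16 + 1·11 + (-4)·(-10) = 51; w1·w1 = 0·0 + 1·1 + (-4)·(-4) = 17
λ ≈ 51/17 = 3.0000

λ ≈ 3.0000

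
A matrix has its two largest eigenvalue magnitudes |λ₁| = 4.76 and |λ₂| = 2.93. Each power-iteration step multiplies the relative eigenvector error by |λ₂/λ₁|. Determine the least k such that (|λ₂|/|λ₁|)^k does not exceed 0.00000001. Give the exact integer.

|λ₂/λ₁| = 2.93/4.76 = 0.61555
Need k ≥ ln(0.00000001) / ln(0.61555) = -18.4207 / -0.4852 ≈ 37.962
Smallest integer k satisfying the bound: 38

38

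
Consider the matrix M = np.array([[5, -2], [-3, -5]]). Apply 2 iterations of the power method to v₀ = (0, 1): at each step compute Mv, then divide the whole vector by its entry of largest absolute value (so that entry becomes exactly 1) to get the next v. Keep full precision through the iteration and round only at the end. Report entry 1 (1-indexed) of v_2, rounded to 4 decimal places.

Mv0 = (-2.00000, -5.00000); divide by -5.00000 → v1 = (0.40000, 1.00000)
Mv1 = (0.00000, -6.20000); divide by -6.20000 → v2 = (0.00000, 1.00000)
Requested entry of v2: 0/31 = 0.0000

0.0000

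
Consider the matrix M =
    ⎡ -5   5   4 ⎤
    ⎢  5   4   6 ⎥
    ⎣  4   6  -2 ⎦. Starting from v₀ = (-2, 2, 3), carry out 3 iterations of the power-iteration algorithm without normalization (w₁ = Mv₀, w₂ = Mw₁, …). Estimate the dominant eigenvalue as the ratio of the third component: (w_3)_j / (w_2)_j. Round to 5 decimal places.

2.03509

w1 = Mv₀ = (32, 16, -2)
w2 = Mw1 = (-88, 212, 228)
w3 = Mw2 = (2412, 1776, 464)
Ratio at component: 464 / 228 = 2.03509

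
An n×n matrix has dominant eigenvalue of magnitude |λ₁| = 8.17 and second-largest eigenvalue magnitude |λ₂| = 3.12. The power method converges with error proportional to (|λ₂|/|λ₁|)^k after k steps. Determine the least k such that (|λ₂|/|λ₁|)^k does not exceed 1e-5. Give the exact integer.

|λ₂/λ₁| = 3.12/8.17 = 0.38188
Need k ≥ ln(1e-5) / ln(0.38188) = -11.5129 / -0.9626 ≈ 11.960
Smallest integer k satisfying the bound: 12

12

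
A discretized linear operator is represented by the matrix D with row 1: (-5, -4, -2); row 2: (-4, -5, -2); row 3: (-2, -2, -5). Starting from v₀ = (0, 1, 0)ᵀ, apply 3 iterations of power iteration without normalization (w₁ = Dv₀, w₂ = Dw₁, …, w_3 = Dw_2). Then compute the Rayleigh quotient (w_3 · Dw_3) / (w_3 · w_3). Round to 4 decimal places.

w1 = Dv₀ = ((-5)·0 + (-4)·1 + (-2)·0; (-4)·0 + (-5)·1 + (-2)·0; (-2)·0 + (-2)·1 + (-5)·0) = (-4, -5, -2)
w2 = Dw1 = ((-5)·(-4) + (-4)·(-5) + (-2)·(-2); (-4)·(-4) + (-5)·(-5) + (-2)·(-2); (-2)·(-4) + (-2)·(-5) + (-5)·(-2)) = (44, 45, 28)
w3 = Dw2 = (-456, -457, -318)
Dw3 = (4744, 4745, 3416)
w3·Dw3 = (-456)·4744 + (-457)·4745 + (-318)·3416 = -5418017; w3·w3 = (-456)·(-456) + (-457)·(-457) + (-318)·(-318) = 517909
λ ≈ -5418017/517909 = -10.4613

λ ≈ -10.4613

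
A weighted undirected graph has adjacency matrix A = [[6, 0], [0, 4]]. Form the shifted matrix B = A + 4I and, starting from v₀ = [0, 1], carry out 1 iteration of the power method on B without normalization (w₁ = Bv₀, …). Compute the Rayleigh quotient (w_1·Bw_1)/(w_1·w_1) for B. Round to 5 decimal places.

8.00000

B = A + 4I has rows (10, 0); (0, 8)
w1 = Bv₀ = (10·0 + 0·1; 0·0 + 8·1) = (0, 8)
Bw1 = (0, 64)
w1·Bw1 = 512; w1·w1 = 64; μ ≈ 512/64 = 8.00000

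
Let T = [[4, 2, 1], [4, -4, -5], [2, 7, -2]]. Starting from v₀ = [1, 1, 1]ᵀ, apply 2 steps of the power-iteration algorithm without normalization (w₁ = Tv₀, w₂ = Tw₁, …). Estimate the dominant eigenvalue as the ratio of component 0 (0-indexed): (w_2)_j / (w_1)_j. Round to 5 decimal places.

w1 = Tv₀ = (4·1 + 2·1 + 1·1; 4·1 + (-4)·1 + (-5)·1; 2·1 + 7·1 + (-2)·1) = (7, -5, 7)
w2 = Tw1 = (4·7 + 2·(-5) + 1·7; 4·7 + (-4)·(-5) + (-5)·7; 2·7 + 7·(-5) + (-2)·7) = (25, 13, -35)
Ratio at component: 25 / 7 = 3.57143

3.57143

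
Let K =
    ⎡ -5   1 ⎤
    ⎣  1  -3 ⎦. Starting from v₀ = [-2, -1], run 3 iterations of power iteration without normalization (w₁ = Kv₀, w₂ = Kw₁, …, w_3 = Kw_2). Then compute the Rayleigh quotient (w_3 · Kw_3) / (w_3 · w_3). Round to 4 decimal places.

-5.3703

w1 = Kv₀ = ((-5)·(-2) + 1·(-1); 1·(-2) + (-3)·(-1)) = (9, 1)
w2 = Kw1 = ((-5)·9 + 1·1; 1·9 + (-3)·1) = (-44, 6)
w3 = Kw2 = (226, -62)
Kw3 = (-1192, 412)
w3·Kw3 = 226·(-1192) + (-62)·412 = -294936; w3·w3 = 226·226 + (-62)·(-62) = 54920
λ ≈ -294936/54920 = -5.3703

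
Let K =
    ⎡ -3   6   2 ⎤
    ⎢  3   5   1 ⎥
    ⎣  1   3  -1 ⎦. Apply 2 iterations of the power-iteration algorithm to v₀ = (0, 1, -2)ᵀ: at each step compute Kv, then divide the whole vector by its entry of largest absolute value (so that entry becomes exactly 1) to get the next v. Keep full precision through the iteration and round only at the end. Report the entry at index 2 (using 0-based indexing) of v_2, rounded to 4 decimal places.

Kv0 = (2.00000, 3.00000, 5.00000); divide by 5.00000 → v1 = (0.40000, 0.60000, 1.00000)
Kv1 = (4.40000, 5.20000, 1.20000); divide by 5.20000 → v2 = (0.84615, 1.00000, 0.23077)
Requested entry of v2: 6/26 = 0.2308

0.2308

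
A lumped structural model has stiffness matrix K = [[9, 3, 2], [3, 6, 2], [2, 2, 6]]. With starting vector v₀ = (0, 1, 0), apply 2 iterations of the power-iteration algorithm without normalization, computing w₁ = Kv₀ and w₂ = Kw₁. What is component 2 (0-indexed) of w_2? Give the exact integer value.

w1 = Kv₀ = (3, 6, 2)
w2 = Kw1 = (49, 49, 30)
The requested component of w2 is 30.

30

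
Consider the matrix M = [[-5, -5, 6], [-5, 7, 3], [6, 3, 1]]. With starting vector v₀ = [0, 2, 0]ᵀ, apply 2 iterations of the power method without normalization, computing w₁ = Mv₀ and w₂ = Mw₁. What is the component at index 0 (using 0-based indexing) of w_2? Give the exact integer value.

w1 = Mv₀ = ((-5)·0 + (-5)·2 + 6·0; (-5)·0 + 7·2 + 3·0; 6·0 + 3·2 + 1·0) = (-10, 14, 6)
w2 = Mw1 = ((-5)·(-10) + (-5)·14 + 6·6; (-5)·(-10) + 7·14 + 3·6; 6·(-10) + 3·14 + 1·6) = (16, 166, -12)
The requested component of w2 is 16.

16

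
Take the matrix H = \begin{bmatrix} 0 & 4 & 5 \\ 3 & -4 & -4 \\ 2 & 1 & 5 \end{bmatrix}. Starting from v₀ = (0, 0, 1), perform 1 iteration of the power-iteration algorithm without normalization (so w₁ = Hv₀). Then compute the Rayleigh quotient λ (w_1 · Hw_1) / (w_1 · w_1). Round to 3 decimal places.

w1 = Hv₀ = (5, -4, 5)
Hw1 = (9, 11, 31)
w1·Hw1 = 5·9 + (-4)·11 + 5·31 = 156; w1·w1 = 5·5 + (-4)·(-4) + 5·5 = 66
λ ≈ 156/66 = 2.364

λ ≈ 2.364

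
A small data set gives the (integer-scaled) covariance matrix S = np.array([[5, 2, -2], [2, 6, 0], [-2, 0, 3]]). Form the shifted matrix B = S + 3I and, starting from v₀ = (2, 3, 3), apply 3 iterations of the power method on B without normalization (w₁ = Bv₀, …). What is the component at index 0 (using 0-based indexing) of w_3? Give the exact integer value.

B = S + 3I has rows (8, 2, -2); (2, 9, 0); (-2, 0, 6)
w1 = Bv₀ = (8·2 + 2·3 + (-2)·3; 2·2 + 9·3 + 0·3; (-2)·2 + 0·3 + 6·3) = (16, 31, 14)
w2 = Bw1 = (8·16 + 2·31 + (-2)·14; 2·16 + 9·31 + 0·14; (-2)·16 + 0·31 + 6·14) = (162, 311, 52)
w3 = Bw2 = (1814, 3123, -12)
Requested component of w3: 1814

1814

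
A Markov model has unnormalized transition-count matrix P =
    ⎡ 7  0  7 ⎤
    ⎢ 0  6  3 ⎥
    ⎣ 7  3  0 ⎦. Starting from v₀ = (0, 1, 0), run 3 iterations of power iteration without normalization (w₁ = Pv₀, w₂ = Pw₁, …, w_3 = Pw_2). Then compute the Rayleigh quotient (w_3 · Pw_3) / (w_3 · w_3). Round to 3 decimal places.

w1 = Pv₀ = (7·0 + 0·1 + 7·0; 0·0 + 6·1 + 3·0; 7·0 + 3·1 + 0·0) = (0, 6, 3)
w2 = Pw1 = (7·0 + 0·6 + 7·3; 0·0 + 6·6 + 3·3; 7·0 + 3·6 + 0·3) = (21, 45, 18)
w3 = Pw2 = (273, 324, 282)
Pw3 = (3885, 2790, 2883)
w3·Pw3 = 273·3885 + 324·2790 + 282·2883 = 2777571; w3·w3 = 273·273 + 324·324 + 282·282 = 259029
λ ≈ 2777571/259029 = 10.723

λ ≈ 10.723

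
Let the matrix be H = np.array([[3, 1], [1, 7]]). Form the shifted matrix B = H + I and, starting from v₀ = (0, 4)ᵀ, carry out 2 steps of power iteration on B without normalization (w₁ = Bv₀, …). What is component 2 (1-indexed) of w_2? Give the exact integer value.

260

B = H + I has rows (4, 1); (1, 8)
w1 = Bv₀ = (4·0 + 1·4; 1·0 + 8·4) = (4, 32)
w2 = Bw1 = (4·4 + 1·32; 1·4 + 8·32) = (48, 260)
Requested component of w2: 260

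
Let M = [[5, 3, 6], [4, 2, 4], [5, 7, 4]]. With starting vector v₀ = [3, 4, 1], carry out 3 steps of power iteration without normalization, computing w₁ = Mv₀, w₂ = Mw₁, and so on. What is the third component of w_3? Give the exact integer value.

w1 = Mv₀ = (33, 24, 47)
w2 = Mw1 = (519, 368, 521)
w3 = Mw2 = (6825, 4896, 7255)
The requested component of w3 is 7255.

7255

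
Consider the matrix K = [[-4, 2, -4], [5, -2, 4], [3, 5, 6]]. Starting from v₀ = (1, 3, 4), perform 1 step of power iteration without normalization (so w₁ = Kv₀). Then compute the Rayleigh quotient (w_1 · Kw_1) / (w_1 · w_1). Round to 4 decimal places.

w1 = Kv₀ = ((-4)·1 + 2·3 + (-4)·4; 5·1 + (-2)·3 + 4·4; 3·1 + 5·3 + 6·4) = (-14, 15, 42)
Kw1 = (-82, 68, 285)
w1·Kw1 = (-14)·(-82) + 15·68 + 42·285 = 14138; w1·w1 = (-14)·(-14) + 15·15 + 42·42 = 2185
λ ≈ 14138/2185 = 6.4705

6.4705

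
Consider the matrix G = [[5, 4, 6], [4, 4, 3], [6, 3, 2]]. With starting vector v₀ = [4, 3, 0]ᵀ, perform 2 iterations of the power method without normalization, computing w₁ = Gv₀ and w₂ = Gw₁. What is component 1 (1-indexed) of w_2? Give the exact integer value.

w1 = Gv₀ = (5·4 + 4·3 + 6·0; 4·4 + 4·3 + 3·0; 6·4 + 3·3 + 2·0) = (32, 28, 33)
w2 = Gw1 = (5·32 + 4·28 + 6·33; 4·32 + 4·28 + 3·33; 6·32 + 3·28 + 2·33) = (470, 339, 342)
The requested component of w2 is 470.

470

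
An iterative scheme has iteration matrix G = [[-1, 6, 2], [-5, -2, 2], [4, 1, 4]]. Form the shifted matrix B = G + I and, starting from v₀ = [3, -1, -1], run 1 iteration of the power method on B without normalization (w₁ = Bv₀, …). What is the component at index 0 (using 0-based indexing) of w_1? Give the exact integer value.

B = G + I has rows (0, 6, 2); (-5, -1, 2); (4, 1, 5)
w1 = Bv₀ = (0·3 + 6·(-1) + 2·(-1); (-5)·3 + (-1)·(-1) + 2·(-1); 4·3 + 1·(-1) + 5·(-1)) = (-8, -16, 6)
Requested component of w1: -8

-8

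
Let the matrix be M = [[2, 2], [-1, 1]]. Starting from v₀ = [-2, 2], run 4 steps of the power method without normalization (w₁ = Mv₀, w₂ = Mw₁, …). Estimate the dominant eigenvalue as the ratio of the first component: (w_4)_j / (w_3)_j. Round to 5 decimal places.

w1 = Mv₀ = (0, 4)
w2 = Mw1 = (8, 4)
w3 = Mw2 = (24, -4)
w4 = Mw3 = (40, -28)
Ratio at component: 40 / 24 = 1.66667

1.66667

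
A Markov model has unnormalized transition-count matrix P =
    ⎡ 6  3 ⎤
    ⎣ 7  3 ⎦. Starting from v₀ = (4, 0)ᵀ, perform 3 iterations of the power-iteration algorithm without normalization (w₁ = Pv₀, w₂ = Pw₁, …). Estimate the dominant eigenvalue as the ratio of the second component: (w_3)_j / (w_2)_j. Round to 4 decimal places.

λ ≈ 9.3333

w1 = Pv₀ = (24, 28)
w2 = Pw1 = (228, 252)
w3 = Pw2 = (2124, 2352)
Ratio at component: 2352 / 252 = 9.3333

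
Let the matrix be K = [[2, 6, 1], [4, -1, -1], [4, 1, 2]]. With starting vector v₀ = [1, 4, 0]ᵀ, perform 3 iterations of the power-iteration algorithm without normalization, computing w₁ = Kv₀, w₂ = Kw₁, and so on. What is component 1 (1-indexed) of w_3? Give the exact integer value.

w1 = Kv₀ = (2·1 + 6·4 + 1·0; 4·1 + (-1)·4 + (-1)·0; 4·1 + 1·4 + 2·0) = (26, 0, 8)
w2 = Kw1 = (2·26 + 6·0 + 1·8; 4·26 + (-1)·0 + (-1)·8; 4·26 + 1·0 + 2·8) = (60, 96, 120)
w3 = Kw2 = (816, 24, 576)
The requested component of w3 is 816.

816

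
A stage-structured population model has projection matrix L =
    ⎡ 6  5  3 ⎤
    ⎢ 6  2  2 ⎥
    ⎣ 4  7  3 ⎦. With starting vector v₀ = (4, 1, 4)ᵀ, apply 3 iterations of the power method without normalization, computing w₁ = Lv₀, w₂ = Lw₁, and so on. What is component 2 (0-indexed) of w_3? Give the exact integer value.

w1 = Lv₀ = (6·4 + 5·1 + 3·4; 6·4 + 2·1 + 2·4; 4·4 + 7·1 + 3·4) = (41, 34, 35)
w2 = Lw1 = (6·41 + 5·34 + 3·35; 6·41 + 2·34 + 2·35; 4·41 + 7·34 + 3·35) = (521, 384, 507)
w3 = Lw2 = (6567, 4908, 6293)
The requested component of w3 is 6293.

6293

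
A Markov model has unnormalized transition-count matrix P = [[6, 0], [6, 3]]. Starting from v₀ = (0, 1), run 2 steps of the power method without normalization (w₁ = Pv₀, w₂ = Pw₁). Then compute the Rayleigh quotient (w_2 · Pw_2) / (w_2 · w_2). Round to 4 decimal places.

w1 = Pv₀ = (6·0 + 0·1; 6·0 + 3·1) = (0, 3)
w2 = Pw1 = (6·0 + 0·3; 6·0 + 3·3) = (0, 9)
Pw2 = (0, 27)
w2·Pw2 = 0·0 + 9·27 = 243; w2·w2 = 0·0 + 9·9 = 81
λ ≈ 243/81 = 3.0000

λ ≈ 3.0000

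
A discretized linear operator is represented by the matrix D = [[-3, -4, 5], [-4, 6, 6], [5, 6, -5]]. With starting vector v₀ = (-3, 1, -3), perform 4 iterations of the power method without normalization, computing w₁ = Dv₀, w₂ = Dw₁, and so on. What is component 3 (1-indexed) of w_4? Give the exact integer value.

-11784

w1 = Dv₀ = (-10, 0, 6)
w2 = Dw1 = (60, 76, -80)
w3 = Dw2 = (-884, -264, 1156)
w4 = Dw3 = (9488, 8888, -11784)
The requested component of w4 is -11784.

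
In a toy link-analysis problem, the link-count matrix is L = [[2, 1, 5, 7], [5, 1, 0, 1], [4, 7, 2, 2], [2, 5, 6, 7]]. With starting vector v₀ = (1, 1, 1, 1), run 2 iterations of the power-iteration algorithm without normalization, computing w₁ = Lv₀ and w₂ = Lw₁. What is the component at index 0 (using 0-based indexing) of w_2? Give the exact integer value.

252

w1 = Lv₀ = (15, 7, 15, 20)
w2 = Lw1 = (252, 102, 179, 295)
The requested component of w2 is 252.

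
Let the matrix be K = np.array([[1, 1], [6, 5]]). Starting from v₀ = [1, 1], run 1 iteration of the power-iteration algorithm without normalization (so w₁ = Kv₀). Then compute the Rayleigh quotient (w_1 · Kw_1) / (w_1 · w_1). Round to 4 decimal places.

λ ≈ 6.1040

w1 = Kv₀ = (1·1 + 1·1; 6·1 + 5·1) = (2, 11)
Kw1 = (13, 67)
w1·Kw1 = 2·13 + 11·67 = 763; w1·w1 = 2·2 + 11·11 = 125
λ ≈ 763/125 = 6.1040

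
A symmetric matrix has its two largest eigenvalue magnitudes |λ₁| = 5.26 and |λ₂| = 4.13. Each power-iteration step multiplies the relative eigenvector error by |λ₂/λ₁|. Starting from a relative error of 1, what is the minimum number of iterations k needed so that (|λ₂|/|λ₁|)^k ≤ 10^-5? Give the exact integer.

|λ₂/λ₁| = 4.13/5.26 = 0.78517
Need k ≥ ln(10^-5) / ln(0.78517) = -11.5129 / -0.2419 ≈ 47.603
Smallest integer k satisfying the bound: 48

48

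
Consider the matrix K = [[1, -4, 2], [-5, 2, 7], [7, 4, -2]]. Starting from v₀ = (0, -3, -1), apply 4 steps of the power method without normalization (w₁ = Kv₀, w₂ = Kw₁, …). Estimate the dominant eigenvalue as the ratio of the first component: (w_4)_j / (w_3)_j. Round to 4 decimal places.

λ ≈ 1.3020

w1 = Kv₀ = (10, -13, -10)
w2 = Kw1 = (42, -146, 38)
w3 = Kw2 = (702, -236, -366)
w4 = Kw3 = (914, -6544, 4702)
Ratio at component: 914 / 702 = 1.3020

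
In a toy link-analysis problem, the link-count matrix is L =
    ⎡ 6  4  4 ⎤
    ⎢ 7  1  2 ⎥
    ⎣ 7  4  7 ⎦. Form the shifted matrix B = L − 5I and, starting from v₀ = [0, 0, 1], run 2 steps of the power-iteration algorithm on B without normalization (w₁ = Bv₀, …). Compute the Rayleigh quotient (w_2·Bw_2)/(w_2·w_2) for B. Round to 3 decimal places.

8.205

B = L − 5I has rows (1, 4, 4); (7, -4, 2); (7, 4, 2)
w1 = Bv₀ = (4, 2, 2)
w2 = Bw1 = (20, 24, 40)
Bw2 = (276, 124, 316)
w2·Bw2 = 21136; w2·w2 = 2576; μ ≈ 21136/2576 = 8.205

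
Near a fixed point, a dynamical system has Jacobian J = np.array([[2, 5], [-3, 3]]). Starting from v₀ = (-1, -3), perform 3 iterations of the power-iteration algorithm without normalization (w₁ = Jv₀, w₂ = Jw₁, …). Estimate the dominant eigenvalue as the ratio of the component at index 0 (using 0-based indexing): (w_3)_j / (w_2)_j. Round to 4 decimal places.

w1 = Jv₀ = (2·(-1) + 5·(-3); (-3)·(-1) + 3·(-3)) = (-17, -6)
w2 = Jw1 = (2·(-17) + 5·(-6); (-3)·(-17) + 3·(-6)) = (-64, 33)
w3 = Jw2 = (37, 291)
Ratio at component: 37 / -64 = -0.5781

-0.5781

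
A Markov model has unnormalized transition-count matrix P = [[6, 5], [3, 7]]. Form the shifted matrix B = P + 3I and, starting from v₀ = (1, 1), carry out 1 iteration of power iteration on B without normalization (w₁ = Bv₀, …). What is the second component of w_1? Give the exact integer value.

B = P + 3I has rows (9, 5); (3, 10)
w1 = Bv₀ = (9·1 + 5·1; 3·1 + 10·1) = (14, 13)
Requested component of w1: 13

13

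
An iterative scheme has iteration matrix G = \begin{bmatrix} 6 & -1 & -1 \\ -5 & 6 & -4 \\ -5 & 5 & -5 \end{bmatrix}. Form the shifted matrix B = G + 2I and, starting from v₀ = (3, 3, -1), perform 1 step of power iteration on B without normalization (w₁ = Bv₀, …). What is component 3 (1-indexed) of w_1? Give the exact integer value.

3

B = G + 2I has rows (8, -1, -1); (-5, 8, -4); (-5, 5, -3)
w1 = Bv₀ = (8·3 + (-1)·3 + (-1)·(-1); (-5)·3 + 8·3 + (-4)·(-1); (-5)·3 + 5·3 + (-3)·(-1)) = (22, 13, 3)
Requested component of w1: 3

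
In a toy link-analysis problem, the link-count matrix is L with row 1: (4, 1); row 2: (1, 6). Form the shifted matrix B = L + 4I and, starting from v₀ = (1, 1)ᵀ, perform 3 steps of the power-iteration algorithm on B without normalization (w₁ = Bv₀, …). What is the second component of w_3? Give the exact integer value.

B = L + 4I has rows (8, 1); (1, 10)
w1 = Bv₀ = (8·1 + 1·1; 1·1 + 10·1) = (9, 11)
w2 = Bw1 = (8·9 + 1·11; 1·9 + 10·11) = (83, 119)
w3 = Bw2 = (783, 1273)
Requested component of w3: 1273

1273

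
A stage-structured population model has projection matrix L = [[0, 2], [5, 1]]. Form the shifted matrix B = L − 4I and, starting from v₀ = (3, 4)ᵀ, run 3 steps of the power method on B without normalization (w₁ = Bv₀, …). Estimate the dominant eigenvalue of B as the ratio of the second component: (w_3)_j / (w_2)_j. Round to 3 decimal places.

B = L − 4I has rows (-4, 2); (5, -3)
w1 = Bv₀ = ((-4)·3 + 2·4; 5·3 + (-3)·4) = (-4, 3)
w2 = Bw1 = ((-4)·(-4) + 2·3; 5·(-4) + (-3)·3) = (22, -29)
w3 = Bw2 = (-146, 197)
Ratio: 197/-29 = -6.793

μ ≈ -6.793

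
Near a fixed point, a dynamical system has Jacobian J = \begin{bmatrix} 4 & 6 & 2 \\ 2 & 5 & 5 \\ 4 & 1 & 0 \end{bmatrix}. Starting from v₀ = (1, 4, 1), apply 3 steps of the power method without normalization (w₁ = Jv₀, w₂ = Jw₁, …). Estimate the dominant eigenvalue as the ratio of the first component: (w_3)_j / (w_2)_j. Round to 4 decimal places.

9.7181

w1 = Jv₀ = (30, 27, 8)
w2 = Jw1 = (298, 235, 147)
w3 = Jw2 = (2896, 2506, 1427)
Ratio at component: 2896 / 298 = 9.7181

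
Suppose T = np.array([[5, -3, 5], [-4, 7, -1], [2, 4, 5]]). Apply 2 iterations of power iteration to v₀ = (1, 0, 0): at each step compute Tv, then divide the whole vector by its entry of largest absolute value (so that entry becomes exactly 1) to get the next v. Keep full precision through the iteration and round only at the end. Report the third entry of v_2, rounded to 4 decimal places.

Tv0 = (5.00000, -4.00000, 2.00000); divide by 5.00000 → v1 = (1.00000, -0.80000, 0.40000)
Tv1 = (9.40000, -10.00000, 0.80000); divide by -10.00000 → v2 = (-0.94000, 1.00000, -0.08000)
Requested entry of v2: 4/-50 = -0.0800

-0.0800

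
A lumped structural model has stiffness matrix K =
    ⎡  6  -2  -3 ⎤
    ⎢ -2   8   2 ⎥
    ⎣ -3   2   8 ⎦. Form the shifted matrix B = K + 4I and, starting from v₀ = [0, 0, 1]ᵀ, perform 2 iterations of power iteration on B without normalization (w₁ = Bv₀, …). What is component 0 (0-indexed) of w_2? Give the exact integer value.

-70

B = K + 4I has rows (10, -2, -3); (-2, 12, 2); (-3, 2, 12)
w1 = Bv₀ = (10·0 + (-2)·0 + (-3)·1; (-2)·0 + 12·0 + 2·1; (-3)·0 + 2·0 + 12·1) = (-3, 2, 12)
w2 = Bw1 = (10·(-3) + (-2)·2 + (-3)·12; (-2)·(-3) + 12·2 + 2·12; (-3)·(-3) + 2·2 + 12·12) = (-70, 54, 157)
Requested component of w2: -70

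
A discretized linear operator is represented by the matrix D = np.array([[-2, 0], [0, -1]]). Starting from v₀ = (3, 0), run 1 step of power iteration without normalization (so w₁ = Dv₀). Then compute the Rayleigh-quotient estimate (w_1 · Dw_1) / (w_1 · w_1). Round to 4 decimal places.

λ ≈ -2.0000

w1 = Dv₀ = (-6, 0)
Dw1 = (12, 0)
w1·Dw1 = (-6)·12 + 0·0 = -72; w1·w1 = (-6)·(-6) + 0·0 = 36
λ ≈ -72/36 = -2.0000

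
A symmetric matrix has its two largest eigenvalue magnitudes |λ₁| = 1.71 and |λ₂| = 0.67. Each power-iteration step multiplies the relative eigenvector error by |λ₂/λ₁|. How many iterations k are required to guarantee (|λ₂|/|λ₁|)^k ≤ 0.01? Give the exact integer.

5

|λ₂/λ₁| = 0.67/1.71 = 0.39181
Need k ≥ ln(0.01) / ln(0.39181) = -4.6052 / -0.9370 ≈ 4.915
Smallest integer k satisfying the bound: 5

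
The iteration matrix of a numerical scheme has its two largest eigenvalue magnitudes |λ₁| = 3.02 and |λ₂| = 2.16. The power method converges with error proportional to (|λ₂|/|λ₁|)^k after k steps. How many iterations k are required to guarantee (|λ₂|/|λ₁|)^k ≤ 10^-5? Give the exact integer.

35

|λ₂/λ₁| = 2.16/3.02 = 0.71523
Need k ≥ ln(10^-5) / ln(0.71523) = -11.5129 / -0.3351 ≈ 34.352
Smallest integer k satisfying the bound: 35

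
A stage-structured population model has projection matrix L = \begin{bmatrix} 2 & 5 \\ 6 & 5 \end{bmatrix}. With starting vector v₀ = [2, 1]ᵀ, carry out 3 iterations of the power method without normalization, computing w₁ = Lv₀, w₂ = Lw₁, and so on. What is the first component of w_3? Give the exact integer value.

w1 = Lv₀ = (9, 17)
w2 = Lw1 = (103, 139)
w3 = Lw2 = (901, 1313)
The requested component of w3 is 901.

901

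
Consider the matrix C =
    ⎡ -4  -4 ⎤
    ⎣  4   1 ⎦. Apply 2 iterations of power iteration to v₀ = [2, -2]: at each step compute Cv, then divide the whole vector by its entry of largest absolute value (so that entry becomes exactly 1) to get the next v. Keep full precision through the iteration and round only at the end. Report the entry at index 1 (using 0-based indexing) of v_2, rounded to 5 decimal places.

-0.25000

Cv0 = (0.000000, 6.000000); divide by 6.000000 → v1 = (0.000000, 1.000000)
Cv1 = (-4.000000, 1.000000); divide by -4.000000 → v2 = (1.000000, -0.250000)
Requested entry of v2: 6/-24 = -0.25000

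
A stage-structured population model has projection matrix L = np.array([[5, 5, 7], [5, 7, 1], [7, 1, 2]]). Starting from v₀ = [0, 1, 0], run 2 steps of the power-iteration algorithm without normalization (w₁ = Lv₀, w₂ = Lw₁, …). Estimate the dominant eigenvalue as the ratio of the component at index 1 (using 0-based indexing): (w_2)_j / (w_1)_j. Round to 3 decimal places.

w1 = Lv₀ = (5·0 + 5·1 + 7·0; 5·0 + 7·1 + 1·0; 7·0 + 1·1 + 2·0) = (5, 7, 1)
w2 = Lw1 = (5·5 + 5·7 + 7·1; 5·5 + 7·7 + 1·1; 7·5 + 1·7 + 2·1) = (67, 75, 44)
Ratio at component: 75 / 7 = 10.714

10.714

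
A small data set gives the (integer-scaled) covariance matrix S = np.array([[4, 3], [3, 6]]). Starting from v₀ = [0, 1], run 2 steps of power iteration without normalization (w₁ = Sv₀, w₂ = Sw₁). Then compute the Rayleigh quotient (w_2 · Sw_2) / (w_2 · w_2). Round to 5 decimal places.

λ ≈ 8.15385

w1 = Sv₀ = (4·0 + 3·1; 3·0 + 6·1) = (3, 6)
w2 = Sw1 = (4·3 + 3·6; 3·3 + 6·6) = (30, 45)
Sw2 = (255, 360)
w2·Sw2 = 30·255 + 45·360 = 23850; w2·w2 = 30·30 + 45·45 = 2925
λ ≈ 23850/2925 = 8.15385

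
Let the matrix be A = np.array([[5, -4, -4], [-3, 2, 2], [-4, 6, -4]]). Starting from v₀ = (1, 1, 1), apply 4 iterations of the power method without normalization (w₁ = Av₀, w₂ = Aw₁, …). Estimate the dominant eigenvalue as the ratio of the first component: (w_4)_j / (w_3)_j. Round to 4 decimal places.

6.7326

w1 = Av₀ = (5·1 + (-4)·1 + (-4)·1; (-3)·1 + 2·1 + 2·1; (-4)·1 + 6·1 + (-4)·1) = (-3, 1, -2)
w2 = Aw1 = (5·(-3) + (-4)·1 + (-4)·(-2); (-3)·(-3) + 2·1 + 2·(-2); (-4)·(-3) + 6·1 + (-4)·(-2)) = (-11, 7, 26)
w3 = Aw2 = (-187, 99, -18)
w4 = Aw3 = (-1259, 723, 1414)
Ratio at component: -1259 / -187 = 6.7326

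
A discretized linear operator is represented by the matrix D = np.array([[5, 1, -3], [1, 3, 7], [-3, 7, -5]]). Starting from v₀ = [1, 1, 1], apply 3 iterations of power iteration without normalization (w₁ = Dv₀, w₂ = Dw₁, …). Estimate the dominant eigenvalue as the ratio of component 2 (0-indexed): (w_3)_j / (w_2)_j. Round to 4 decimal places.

w1 = Dv₀ = (5·1 + 1·1 + (-3)·1; 1·1 + 3·1 + 7·1; (-3)·1 + 7·1 + (-5)·1) = (3, 11, -1)
w2 = Dw1 = (5·3 + 1·11 + (-3)·(-1); 1·3 + 3·11 + 7·(-1); (-3)·3 + 7·11 + (-5)·(-1)) = (29, 29, 73)
w3 = Dw2 = (-45, 627, -249)
Ratio at component: -249 / 73 = -3.4110

-3.4110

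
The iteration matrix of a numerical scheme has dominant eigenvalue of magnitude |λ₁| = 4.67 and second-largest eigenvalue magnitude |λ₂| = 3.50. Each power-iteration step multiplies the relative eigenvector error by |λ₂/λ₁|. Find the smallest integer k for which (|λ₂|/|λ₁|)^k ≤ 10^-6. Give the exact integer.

48

|λ₂/λ₁| = 3.50/4.67 = 0.74946
Need k ≥ ln(10^-6) / ln(0.74946) = -13.8155 / -0.2884 ≈ 47.905
Smallest integer k satisfying the bound: 48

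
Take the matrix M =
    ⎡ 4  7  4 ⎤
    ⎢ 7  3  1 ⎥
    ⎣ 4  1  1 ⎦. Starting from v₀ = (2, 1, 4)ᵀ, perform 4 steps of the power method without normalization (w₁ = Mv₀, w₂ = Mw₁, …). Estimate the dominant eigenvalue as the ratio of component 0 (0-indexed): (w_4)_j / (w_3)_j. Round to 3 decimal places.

11.562

w1 = Mv₀ = (4·2 + 7·1 + 4·4; 7·2 + 3·1 + 1·4; 4·2 + 1·1 + 1·4) = (31, 21, 13)
w2 = Mw1 = (4·31 + 7·21 + 4·13; 7·31 + 3·21 + 1·13; 4·31 + 1·21 + 1·13) = (323, 293, 158)
w3 = Mw2 = (3975, 3298, 1743)
w4 = Mw3 = (45958, 39462, 20941)
Ratio at component: 45958 / 3975 = 11.562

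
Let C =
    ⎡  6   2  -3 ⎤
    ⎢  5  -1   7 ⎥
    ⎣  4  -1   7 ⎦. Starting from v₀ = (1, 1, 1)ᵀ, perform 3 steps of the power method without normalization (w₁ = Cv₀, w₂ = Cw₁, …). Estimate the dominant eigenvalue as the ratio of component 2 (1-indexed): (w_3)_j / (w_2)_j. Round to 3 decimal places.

λ ≈ 6.893

w1 = Cv₀ = (6·1 + 2·1 + (-3)·1; 5·1 + (-1)·1 + 7·1; 4·1 + (-1)·1 + 7·1) = (5, 11, 10)
w2 = Cw1 = (6·5 + 2·11 + (-3)·10; 5·5 + (-1)·11 + 7·10; 4·5 + (-1)·11 + 7·10) = (22, 84, 79)
w3 = Cw2 = (63, 579, 557)
Ratio at component: 579 / 84 = 6.893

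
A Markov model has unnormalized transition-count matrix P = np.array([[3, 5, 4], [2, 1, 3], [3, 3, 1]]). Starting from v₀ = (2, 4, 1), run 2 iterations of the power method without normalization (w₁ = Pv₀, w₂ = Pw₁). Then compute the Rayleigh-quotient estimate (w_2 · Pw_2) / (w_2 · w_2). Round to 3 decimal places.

w1 = Pv₀ = (30, 11, 19)
w2 = Pw1 = (221, 128, 142)
Pw2 = (1871, 996, 1189)
w2·Pw2 = 221·1871 + 128·996 + 142·1189 = 709817; w2·w2 = 221·221 + 128·128 + 142·142 = 85389
λ ≈ 709817/85389 = 8.313

λ ≈ 8.313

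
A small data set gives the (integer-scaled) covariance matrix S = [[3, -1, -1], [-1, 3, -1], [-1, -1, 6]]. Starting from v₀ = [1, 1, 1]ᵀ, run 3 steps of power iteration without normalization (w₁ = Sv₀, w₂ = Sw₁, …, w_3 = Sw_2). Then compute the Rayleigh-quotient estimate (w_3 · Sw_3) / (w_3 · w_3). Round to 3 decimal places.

w1 = Sv₀ = (3·1 + (-1)·1 + (-1)·1; (-1)·1 + 3·1 + (-1)·1; (-1)·1 + (-1)·1 + 6·1) = (1, 1, 4)
w2 = Sw1 = (3·1 + (-1)·1 + (-1)·4; (-1)·1 + 3·1 + (-1)·4; (-1)·1 + (-1)·1 + 6·4) = (-2, -2, 22)
w3 = Sw2 = (-26, -26, 136)
Sw3 = (-188, -188, 868)
w3·Sw3 = (-26)·(-188) + (-26)·(-188) + 136·868 = 127824; w3·w3 = (-26)·(-26) + (-26)·(-26) + 136·136 = 19848
λ ≈ 127824/19848 = 6.440

6.440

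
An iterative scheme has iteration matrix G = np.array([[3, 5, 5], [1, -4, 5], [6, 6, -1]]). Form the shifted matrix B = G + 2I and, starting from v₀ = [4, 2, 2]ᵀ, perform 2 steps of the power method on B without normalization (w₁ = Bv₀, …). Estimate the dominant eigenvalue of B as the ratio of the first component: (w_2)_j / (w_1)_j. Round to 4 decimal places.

B = G + 2I has rows (5, 5, 5); (1, -2, 5); (6, 6, 1)
w1 = Bv₀ = (40, 10, 38)
w2 = Bw1 = (440, 210, 338)
Ratio: 440/40 = 11.0000

11.0000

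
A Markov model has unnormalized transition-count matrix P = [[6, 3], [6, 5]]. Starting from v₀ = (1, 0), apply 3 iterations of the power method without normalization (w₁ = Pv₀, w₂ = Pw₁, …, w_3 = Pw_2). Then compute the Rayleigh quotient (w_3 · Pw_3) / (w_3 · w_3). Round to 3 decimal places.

λ ≈ 9.777

w1 = Pv₀ = (6·1 + 3·0; 6·1 + 5·0) = (6, 6)
w2 = Pw1 = (6·6 + 3·6; 6·6 + 5·6) = (54, 66)
w3 = Pw2 = (522, 654)
Pw3 = (5094, 6402)
w3·Pw3 = 522·5094 + 654·6402 = 6845976; w3·w3 = 522·522 + 654·654 = 700200
λ ≈ 6845976/700200 = 9.777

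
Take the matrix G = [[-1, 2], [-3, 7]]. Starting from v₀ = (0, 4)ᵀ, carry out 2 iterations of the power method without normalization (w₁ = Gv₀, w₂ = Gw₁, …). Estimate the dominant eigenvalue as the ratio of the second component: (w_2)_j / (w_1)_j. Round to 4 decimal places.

6.1429

w1 = Gv₀ = (8, 28)
w2 = Gw1 = (48, 172)
Ratio at component: 172 / 28 = 6.1429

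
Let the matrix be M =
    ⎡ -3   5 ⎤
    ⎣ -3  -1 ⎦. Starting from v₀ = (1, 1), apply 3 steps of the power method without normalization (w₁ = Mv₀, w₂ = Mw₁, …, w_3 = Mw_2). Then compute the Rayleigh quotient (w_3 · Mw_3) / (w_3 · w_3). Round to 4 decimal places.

w1 = Mv₀ = ((-3)·1 + 5·1; (-3)·1 + (-1)·1) = (2, -4)
w2 = Mw1 = ((-3)·2 + 5·(-4); (-3)·2 + (-1)·(-4)) = (-26, -2)
w3 = Mw2 = (68, 80)
Mw3 = (196, -284)
w3·Mw3 = 68·196 + 80·(-284) = -9392; w3·w3 = 68·68 + 80·80 = 11024
λ ≈ -9392/11024 = -0.8520

λ ≈ -0.8520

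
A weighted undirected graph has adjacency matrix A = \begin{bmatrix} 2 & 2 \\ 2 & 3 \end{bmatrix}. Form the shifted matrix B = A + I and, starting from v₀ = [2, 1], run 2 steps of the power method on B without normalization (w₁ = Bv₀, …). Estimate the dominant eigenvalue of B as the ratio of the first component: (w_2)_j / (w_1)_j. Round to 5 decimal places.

5.00000

B = A + I has rows (3, 2); (2, 4)
w1 = Bv₀ = (3·2 + 2·1; 2·2 + 4·1) = (8, 8)
w2 = Bw1 = (3·8 + 2·8; 2·8 + 4·8) = (40, 48)
Ratio: 40/8 = 5.00000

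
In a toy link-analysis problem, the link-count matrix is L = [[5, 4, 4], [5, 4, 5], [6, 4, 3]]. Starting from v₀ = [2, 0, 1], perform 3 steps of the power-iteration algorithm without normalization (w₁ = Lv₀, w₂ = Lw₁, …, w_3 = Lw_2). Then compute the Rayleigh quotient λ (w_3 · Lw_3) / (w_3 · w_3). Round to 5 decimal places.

w1 = Lv₀ = (5·2 + 4·0 + 4·1; 5·2 + 4·0 + 5·1; 6·2 + 4·0 + 3·1) = (14, 15, 15)
w2 = Lw1 = (5·14 + 4·15 + 4·15; 5·14 + 4·15 + 5·15; 6·14 + 4·15 + 3·15) = (190, 205, 189)
w3 = Lw2 = (2526, 2715, 2527)
Lw3 = (33598, 36125, 33597)
w3·Lw3 = 2526·33598 + 2715·36125 + 2527·33597 = 267847542; w3·w3 = 2526·2526 + 2715·2715 + 2527·2527 = 20137630
λ ≈ 267847542/20137630 = 13.30085

13.30085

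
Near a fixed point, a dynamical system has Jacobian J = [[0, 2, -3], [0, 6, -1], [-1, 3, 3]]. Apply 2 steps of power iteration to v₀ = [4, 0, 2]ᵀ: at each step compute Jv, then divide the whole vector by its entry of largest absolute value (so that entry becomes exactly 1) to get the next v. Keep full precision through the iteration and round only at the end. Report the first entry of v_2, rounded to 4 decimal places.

Jv0 = (-6.00000, -2.00000, 2.00000); divide by -6.00000 → v1 = (1.00000, 0.33333, -0.33333)
Jv1 = (1.66667, 2.33333, -1.00000); divide by 2.33333 → v2 = (0.71429, 1.00000, -0.42857)
Requested entry of v2: -10/-14 = 0.7143

0.7143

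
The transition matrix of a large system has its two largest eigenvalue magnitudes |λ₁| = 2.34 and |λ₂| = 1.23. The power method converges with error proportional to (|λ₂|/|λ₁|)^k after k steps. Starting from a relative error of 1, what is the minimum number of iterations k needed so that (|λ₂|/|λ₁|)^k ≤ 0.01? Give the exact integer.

8

|λ₂/λ₁| = 1.23/2.34 = 0.52564
Need k ≥ ln(0.01) / ln(0.52564) = -4.6052 / -0.6431 ≈ 7.160
Smallest integer k satisfying the bound: 8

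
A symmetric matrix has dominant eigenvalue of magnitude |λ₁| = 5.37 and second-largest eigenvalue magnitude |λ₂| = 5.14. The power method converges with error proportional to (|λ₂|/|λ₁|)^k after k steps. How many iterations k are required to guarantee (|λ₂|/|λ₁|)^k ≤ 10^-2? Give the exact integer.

106

|λ₂/λ₁| = 5.14/5.37 = 0.95717
Need k ≥ ln(10^-2) / ln(0.95717) = -4.6052 / -0.0438 ≈ 105.201
Smallest integer k satisfying the bound: 106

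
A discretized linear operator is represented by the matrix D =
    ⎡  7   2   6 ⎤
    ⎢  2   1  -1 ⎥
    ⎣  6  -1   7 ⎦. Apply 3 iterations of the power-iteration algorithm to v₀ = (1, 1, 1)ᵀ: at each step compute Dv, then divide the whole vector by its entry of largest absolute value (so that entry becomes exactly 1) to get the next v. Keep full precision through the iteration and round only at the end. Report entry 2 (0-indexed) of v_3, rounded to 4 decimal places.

0.9705

Dv0 = (15.00000, 2.00000, 12.00000); divide by 15.00000 → v1 = (1.00000, 0.13333, 0.80000)
Dv1 = (12.06667, 1.33333, 11.46667); divide by 12.06667 → v2 = (1.00000, 0.11050, 0.95028)
Dv2 = (12.92265, 1.16022, 12.54144); divide by 12.92265 → v3 = (1.00000, 0.08978, 0.97050)
Requested entry of v3: 2270/2339 = 0.9705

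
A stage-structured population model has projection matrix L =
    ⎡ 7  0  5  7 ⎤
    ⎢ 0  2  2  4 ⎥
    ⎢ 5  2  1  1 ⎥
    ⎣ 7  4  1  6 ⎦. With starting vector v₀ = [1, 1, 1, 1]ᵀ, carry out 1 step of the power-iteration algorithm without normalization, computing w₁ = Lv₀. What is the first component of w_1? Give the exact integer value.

w1 = Lv₀ = (19, 8, 9, 18)
The requested component of w1 is 19.

19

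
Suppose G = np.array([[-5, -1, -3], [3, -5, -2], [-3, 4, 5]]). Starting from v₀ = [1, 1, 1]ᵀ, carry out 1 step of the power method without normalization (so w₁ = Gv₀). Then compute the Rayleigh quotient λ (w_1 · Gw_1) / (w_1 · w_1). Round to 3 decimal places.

w1 = Gv₀ = ((-5)·1 + (-1)·1 + (-3)·1; 3·1 + (-5)·1 + (-2)·1; (-3)·1 + 4·1 + 5·1) = (-9, -4, 6)
Gw1 = (31, -19, 41)
w1·Gw1 = (-9)·31 + (-4)·(-19) + 6·41 = 43; w1·w1 = (-9)·(-9) + (-4)·(-4) + 6·6 = 133
λ ≈ 43/133 = 0.323

λ ≈ 0.323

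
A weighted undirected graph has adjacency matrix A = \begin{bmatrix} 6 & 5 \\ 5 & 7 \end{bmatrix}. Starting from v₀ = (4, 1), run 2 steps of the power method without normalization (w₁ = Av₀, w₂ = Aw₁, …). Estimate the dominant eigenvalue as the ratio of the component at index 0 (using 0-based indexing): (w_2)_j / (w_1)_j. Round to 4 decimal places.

10.6552

w1 = Av₀ = (29, 27)
w2 = Aw1 = (309, 334)
Ratio at component: 309 / 29 = 10.6552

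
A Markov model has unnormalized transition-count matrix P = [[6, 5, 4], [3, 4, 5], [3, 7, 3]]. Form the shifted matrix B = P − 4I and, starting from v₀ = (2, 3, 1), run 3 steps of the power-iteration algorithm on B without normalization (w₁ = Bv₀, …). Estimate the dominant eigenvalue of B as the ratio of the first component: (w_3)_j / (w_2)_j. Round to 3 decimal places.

9.195

B = P − 4I has rows (2, 5, 4); (3, 0, 5); (3, 7, -1)
w1 = Bv₀ = (23, 11, 26)
w2 = Bw1 = (205, 199, 120)
w3 = Bw2 = (1885, 1215, 1888)
Ratio: 1885/205 = 9.195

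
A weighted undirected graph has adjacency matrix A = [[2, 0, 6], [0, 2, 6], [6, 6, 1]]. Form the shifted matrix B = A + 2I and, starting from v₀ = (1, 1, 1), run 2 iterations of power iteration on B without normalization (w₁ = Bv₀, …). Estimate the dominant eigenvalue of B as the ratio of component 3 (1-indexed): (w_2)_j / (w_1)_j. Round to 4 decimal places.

B = A + 2I has rows (4, 0, 6); (0, 4, 6); (6, 6, 3)
w1 = Bv₀ = (10, 10, 15)
w2 = Bw1 = (130, 130, 165)
Ratio: 165/15 = 11.0000

11.0000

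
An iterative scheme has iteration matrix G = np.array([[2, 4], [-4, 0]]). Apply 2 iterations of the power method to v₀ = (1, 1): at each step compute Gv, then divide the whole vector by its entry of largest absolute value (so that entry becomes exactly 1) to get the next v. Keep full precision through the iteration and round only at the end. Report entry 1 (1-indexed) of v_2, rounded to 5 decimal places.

0.16667

Gv0 = (6.000000, -4.000000); divide by 6.000000 → v1 = (1.000000, -0.666667)
Gv1 = (-0.666667, -4.000000); divide by -4.000000 → v2 = (0.166667, 1.000000)
Requested entry of v2: -4/-24 = 0.16667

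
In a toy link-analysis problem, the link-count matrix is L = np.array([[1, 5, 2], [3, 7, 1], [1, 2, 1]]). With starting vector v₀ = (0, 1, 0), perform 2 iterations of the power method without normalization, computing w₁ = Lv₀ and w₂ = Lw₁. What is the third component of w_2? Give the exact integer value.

21

w1 = Lv₀ = (5, 7, 2)
w2 = Lw1 = (44, 66, 21)
The requested component of w2 is 21.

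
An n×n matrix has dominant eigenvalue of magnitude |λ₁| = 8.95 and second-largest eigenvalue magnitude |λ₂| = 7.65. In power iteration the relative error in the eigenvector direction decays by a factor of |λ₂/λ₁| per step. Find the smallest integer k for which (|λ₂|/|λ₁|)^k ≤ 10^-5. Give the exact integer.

|λ₂/λ₁| = 7.65/8.95 = 0.85475
Need k ≥ ln(10^-5) / ln(0.85475) = -11.5129 / -0.1569 ≈ 73.355
Smallest integer k satisfying the bound: 74

74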